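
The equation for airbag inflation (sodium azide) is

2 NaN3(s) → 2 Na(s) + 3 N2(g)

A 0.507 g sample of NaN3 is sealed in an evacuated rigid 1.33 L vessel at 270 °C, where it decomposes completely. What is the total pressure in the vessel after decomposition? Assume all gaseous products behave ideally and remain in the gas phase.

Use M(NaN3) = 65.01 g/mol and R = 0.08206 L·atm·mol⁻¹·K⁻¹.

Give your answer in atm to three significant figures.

n(NaN3) = 0.507 / 65.01 = 0.007799 mol
n(gas produced) = (3/2) × 0.007799 = 0.01170 mol
P = nRT/V = 0.01170 × 0.08206 × 543.15 / 1.33 = 0.3921 atm

0.392 atm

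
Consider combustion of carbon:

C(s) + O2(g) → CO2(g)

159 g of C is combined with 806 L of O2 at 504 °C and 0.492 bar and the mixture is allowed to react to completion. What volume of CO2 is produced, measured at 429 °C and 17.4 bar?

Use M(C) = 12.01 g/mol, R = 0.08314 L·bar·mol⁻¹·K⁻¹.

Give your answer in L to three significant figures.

20.6 L

n(C) = 159 / 12.01 = 13.24 mol
n(O2) = PV/RT = (0.492 × 806) / (0.08314 × 777.15) = 6.137 mol
For 13.24 mol C, stoichiometry requires (1/1) × 13.24 = 13.24 mol O2; 6.137 mol is available, so O2 is limiting.
n(CO2) = (1/1) × 6.137 = 6.137 mol
V(CO2) = nRT/P = 6.137 × 0.08314 × 702.15 / 17.4 = 20.59 L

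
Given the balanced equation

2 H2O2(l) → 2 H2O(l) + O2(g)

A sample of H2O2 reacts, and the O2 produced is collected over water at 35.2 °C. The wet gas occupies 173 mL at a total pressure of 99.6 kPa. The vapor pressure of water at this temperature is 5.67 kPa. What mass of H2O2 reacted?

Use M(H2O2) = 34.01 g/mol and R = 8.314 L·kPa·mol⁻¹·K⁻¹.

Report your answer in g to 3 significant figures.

P(O2) = 99.6 − 5.67 = 93.93 kPa
n(O2) = PV/RT = (93.93 × 0.1730) / (8.314 × 308.35) = 0.006339 mol
n(H2O2) = (2/1) × 0.006339 = 0.01268 mol
m(H2O2) = 0.01268 × 34.01 = 0.4312 g

0.431 g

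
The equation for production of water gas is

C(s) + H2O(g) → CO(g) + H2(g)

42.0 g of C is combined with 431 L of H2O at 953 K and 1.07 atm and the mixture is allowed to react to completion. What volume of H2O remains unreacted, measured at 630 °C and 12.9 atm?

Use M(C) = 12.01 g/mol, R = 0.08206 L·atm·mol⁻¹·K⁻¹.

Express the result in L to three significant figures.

n(C) = 42.0 / 12.01 = 3.497 mol
n(H2O) = PV/RT = (1.07 × 431) / (0.08206 × 953) = 5.897 mol
For 3.497 mol C, stoichiometry requires (1/1) × 3.497 = 3.497 mol H2O; 5.897 mol is available, so C is limiting.
n(H2O) consumed = (1/1) × 3.497 = 3.497 mol; remaining = 5.897 − 3.497 = 2.400 mol
V(H2O) = nRT/P = 2.400 × 0.08206 × 903.15 / 12.9 = 13.79 L

13.8 L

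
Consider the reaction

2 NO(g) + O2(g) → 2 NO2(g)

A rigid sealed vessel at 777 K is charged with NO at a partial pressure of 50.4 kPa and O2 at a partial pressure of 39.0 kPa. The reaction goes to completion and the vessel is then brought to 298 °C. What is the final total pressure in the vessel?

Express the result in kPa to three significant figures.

At constant V, partial pressures at 777 K are proportional to moles, so apply stoichiometry directly to pressures.
P(O2) required for 50.4 kPa of NO = (1/2) × 50.4 = 25.20 kPa; available 39.0 kPa, so NO is limiting.
P(O2) remaining = 39.0 − (1/2) × 50.4 = 13.80 kPa
P(gaseous products) = (2)/2 × 50.4 = 50.40 kPa
P_total at 777 K = 13.80 + 50.40 = 64.20 kPa
Scaling to 298 °C: P = 64.20 × 571.15/777 = 47.19 kPa

47.2 kPa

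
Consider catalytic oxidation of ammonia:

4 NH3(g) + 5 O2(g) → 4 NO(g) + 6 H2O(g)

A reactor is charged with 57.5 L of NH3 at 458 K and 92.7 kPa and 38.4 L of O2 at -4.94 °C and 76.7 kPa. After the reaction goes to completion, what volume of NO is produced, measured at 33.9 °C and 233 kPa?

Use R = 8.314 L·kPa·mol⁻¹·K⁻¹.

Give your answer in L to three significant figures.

11.6 L

n(NH3) = PV/RT = (92.7 × 57.5) / (8.314 × 458) = 1.400 mol
n(O2) = PV/RT = (76.7 × 38.4) / (8.314 × 268.21) = 1.321 mol
For 1.400 mol NH3, stoichiometry requires (5/4) × 1.400 = 1.750 mol O2; 1.321 mol is available, so O2 is limiting.
n(NO) = (4/5) × 1.321 = 1.057 mol
V(NO) = nRT/P = 1.057 × 8.314 × 307.05 / 233 = 11.58 L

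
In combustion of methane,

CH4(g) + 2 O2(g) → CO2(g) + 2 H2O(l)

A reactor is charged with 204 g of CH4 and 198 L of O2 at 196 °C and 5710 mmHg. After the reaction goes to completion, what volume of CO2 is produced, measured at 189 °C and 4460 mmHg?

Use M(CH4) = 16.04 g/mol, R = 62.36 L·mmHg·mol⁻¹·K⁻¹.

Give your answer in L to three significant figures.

82.2 L

n(CH4) = 204 / 16.04 = 12.72 mol
n(O2) = PV/RT = (5710 × 198) / (62.36 × 469.15) = 38.64 mol
For 12.72 mol CH4, stoichiometry requires (2/1) × 12.72 = 25.44 mol O2; 38.64 mol is available, so CH4 is limiting.
n(CO2) = (1/1) × 12.72 = 12.72 mol
V(CO2) = nRT/P = 12.72 × 62.36 × 462.15 / 4460 = 82.19 L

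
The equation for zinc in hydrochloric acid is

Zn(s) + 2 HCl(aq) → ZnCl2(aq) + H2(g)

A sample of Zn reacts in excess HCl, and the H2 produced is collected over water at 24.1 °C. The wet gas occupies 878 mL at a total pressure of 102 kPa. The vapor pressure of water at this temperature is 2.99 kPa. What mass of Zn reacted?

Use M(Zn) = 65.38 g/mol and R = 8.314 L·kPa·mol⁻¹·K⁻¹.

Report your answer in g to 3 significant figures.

P(H2) = 102 − 2.99 = 99.01 kPa
n(H2) = PV/RT = (99.01 × 0.8780) / (8.314 × 297.25) = 0.03518 mol
n(Zn) = (1/1) × 0.03518 = 0.03518 mol
m(Zn) = 0.03518 × 65.38 = 2.300 g

2.30 g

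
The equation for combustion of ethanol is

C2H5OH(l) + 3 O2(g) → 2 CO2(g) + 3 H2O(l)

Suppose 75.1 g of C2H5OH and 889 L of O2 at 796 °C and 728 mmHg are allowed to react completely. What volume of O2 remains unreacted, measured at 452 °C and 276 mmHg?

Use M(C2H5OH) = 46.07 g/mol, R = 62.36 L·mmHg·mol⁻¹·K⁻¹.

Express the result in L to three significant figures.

789 L

n(C2H5OH) = 75.1 / 46.07 = 1.630 mol
n(O2) = PV/RT = (728 × 889) / (62.36 × 1069.15) = 9.707 mol
For 1.630 mol C2H5OH, stoichiometry requires (3/1) × 1.630 = 4.890 mol O2; 9.707 mol is available, so C2H5OH is limiting.
n(O2) consumed = (3/1) × 1.630 = 4.890 mol; remaining = 9.707 − 4.890 = 4.817 mol
V(O2) = nRT/P = 4.817 × 62.36 × 725.15 / 276 = 789.2 L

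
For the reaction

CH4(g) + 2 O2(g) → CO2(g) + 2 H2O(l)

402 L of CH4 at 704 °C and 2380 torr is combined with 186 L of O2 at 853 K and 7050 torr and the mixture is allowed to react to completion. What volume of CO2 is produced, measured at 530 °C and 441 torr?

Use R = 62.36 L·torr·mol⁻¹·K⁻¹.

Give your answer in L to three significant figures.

1400 L

n(CH4) = PV/RT = (2380 × 402) / (62.36 × 977.15) = 15.70 mol
n(O2) = PV/RT = (7050 × 186) / (62.36 × 853) = 24.65 mol
For 15.70 mol CH4, stoichiometry requires (2/1) × 15.70 = 31.40 mol O2; 24.65 mol is available, so O2 is limiting.
n(CO2) = (1/2) × 24.65 = 12.32 mol
V(CO2) = nRT/P = 12.32 × 62.36 × 803.15 / 441 = 1399 L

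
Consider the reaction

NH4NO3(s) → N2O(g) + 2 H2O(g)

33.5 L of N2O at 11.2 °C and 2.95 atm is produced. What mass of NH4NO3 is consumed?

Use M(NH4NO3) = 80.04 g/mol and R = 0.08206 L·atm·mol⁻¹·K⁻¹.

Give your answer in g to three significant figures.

n(N2O) = PV/RT = (2.95 × 33.5) / (0.08206 × 284.35) = 4.235 mol
n(NH4NO3) = (1/1) × 4.235 = 4.235 mol
m(NH4NO3) = 4.235 × 80.04 = 339.0 g

339 g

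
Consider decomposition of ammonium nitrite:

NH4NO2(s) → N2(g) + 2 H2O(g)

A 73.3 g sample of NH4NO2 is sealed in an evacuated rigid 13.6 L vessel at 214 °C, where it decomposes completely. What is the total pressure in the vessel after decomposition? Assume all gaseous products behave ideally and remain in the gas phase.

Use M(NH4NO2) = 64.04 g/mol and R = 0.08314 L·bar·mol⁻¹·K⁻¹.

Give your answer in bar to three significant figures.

n(NH4NO2) = 73.3 / 64.04 = 1.145 mol
n(gas produced) = (3/1) × 1.145 = 3.435 mol
P = nRT/V = 3.435 × 0.08314 × 487.15 / 13.6 = 10.23 bar

10.2 bar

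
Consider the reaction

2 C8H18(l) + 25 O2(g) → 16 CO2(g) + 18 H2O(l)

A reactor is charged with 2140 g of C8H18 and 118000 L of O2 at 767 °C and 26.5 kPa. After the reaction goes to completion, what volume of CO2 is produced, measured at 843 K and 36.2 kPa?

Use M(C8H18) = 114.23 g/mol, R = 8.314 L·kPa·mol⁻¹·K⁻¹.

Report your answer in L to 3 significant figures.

29000 L

n(C8H18) = 2140 / 114.23 = 18.73 mol
n(O2) = PV/RT = (26.5 × 118000) / (8.314 × 1040.15) = 361.6 mol
For 18.73 mol C8H18, stoichiometry requires (25/2) × 18.73 = 234.1 mol O2; 361.6 mol is available, so C8H18 is limiting.
n(CO2) = (16/2) × 18.73 = 149.8 mol
V(CO2) = nRT/P = 149.8 × 8.314 × 843 / 36.2 = 29000 L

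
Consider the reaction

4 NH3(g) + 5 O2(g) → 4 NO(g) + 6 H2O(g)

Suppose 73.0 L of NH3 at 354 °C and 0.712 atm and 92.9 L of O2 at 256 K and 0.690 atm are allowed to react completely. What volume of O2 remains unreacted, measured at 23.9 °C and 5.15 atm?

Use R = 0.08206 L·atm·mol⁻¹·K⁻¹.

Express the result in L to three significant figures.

n(NH3) = PV/RT = (0.712 × 73.0) / (0.08206 × 627.15) = 1.010 mol
n(O2) = PV/RT = (0.690 × 92.9) / (0.08206 × 256) = 3.051 mol
For 1.010 mol NH3, stoichiometry requires (5/4) × 1.010 = 1.262 mol O2; 3.051 mol is available, so NH3 is limiting.
n(O2) consumed = (5/4) × 1.010 = 1.262 mol; remaining = 3.051 − 1.262 = 1.789 mol
V(O2) = nRT/P = 1.789 × 0.08206 × 297.05 / 5.15 = 8.468 L

8.47 L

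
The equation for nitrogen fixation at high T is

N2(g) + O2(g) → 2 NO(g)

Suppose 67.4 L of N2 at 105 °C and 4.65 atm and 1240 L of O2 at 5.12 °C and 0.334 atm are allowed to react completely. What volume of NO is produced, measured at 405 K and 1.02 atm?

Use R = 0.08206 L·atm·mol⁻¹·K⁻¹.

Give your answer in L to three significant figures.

n(N2) = PV/RT = (4.65 × 67.4) / (0.08206 × 378.15) = 10.10 mol
n(O2) = PV/RT = (0.334 × 1240) / (0.08206 × 278.27) = 18.14 mol
For 10.10 mol N2, stoichiometry requires (1/1) × 10.10 = 10.10 mol O2; 18.14 mol is available, so N2 is limiting.
n(NO) = (2/1) × 10.10 = 20.20 mol
V(NO) = nRT/P = 20.20 × 0.08206 × 405 / 1.02 = 658.2 L

658 L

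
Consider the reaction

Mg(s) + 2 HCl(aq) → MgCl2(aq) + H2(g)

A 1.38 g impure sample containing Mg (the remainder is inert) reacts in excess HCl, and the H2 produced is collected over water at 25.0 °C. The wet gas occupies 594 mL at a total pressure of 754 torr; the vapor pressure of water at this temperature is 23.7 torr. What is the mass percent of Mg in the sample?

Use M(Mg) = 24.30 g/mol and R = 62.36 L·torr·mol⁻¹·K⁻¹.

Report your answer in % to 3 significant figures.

P(H2) = 754 − 23.7 = 730.3 torr
n(H2) = PV/RT = (730.3 × 0.5940) / (62.36 × 298.15) = 0.02333 mol
n(Mg) = (1/1) × 0.02333 = 0.02333 mol
m(Mg) = 0.02333 × 24.30 = 0.5669 g
%Mg = 0.5669 / 1.38 × 100 = 41.08%

41.1 %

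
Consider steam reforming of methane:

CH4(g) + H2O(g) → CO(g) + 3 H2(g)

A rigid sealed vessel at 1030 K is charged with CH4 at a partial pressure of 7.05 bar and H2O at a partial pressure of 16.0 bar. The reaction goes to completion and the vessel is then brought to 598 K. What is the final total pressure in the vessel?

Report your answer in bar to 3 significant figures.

Because the vessel is rigid and T is held at 1030 K, work the stoichiometry in partial pressures (P_i = n_iRT/V).
P(H2O) required for 7.05 bar of CH4 = (1/1) × 7.05 = 7.050 bar; available 16.0 bar, so CH4 is limiting.
P(H2O) remaining = 16.0 − (1/1) × 7.05 = 8.950 bar
P(gaseous products) = (1+3)/1 × 7.05 = 28.20 bar
P_total at 1030 K = 8.950 + 28.20 = 37.15 bar
Scaling to 598 K: P = 37.15 × 598/1030 = 21.57 bar

21.6 bar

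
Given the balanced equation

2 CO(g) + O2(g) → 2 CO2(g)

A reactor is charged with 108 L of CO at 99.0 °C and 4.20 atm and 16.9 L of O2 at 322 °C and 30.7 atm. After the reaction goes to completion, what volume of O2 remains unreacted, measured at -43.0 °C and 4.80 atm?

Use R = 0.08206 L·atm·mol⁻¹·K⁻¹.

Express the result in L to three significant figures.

12.6 L

n(CO) = PV/RT = (4.20 × 108) / (0.08206 × 372.15) = 14.85 mol
n(O2) = PV/RT = (30.7 × 16.9) / (0.08206 × 595.15) = 10.62 mol
For 14.85 mol CO, stoichiometry requires (1/2) × 14.85 = 7.425 mol O2; 10.62 mol is available, so CO is limiting.
n(O2) consumed = (1/2) × 14.85 = 7.425 mol; remaining = 10.62 − 7.425 = 3.195 mol
V(O2) = nRT/P = 3.195 × 0.08206 × 230.15 / 4.80 = 12.57 L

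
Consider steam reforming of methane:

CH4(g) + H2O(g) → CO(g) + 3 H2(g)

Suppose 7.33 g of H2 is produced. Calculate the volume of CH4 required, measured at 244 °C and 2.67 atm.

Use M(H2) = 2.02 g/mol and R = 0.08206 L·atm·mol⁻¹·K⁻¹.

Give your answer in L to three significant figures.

n(H2) = 7.330 / 2.02 = 3.629 mol
n(CH4) = (1/3) × 3.629 = 1.210 mol
V = nRT/P = 1.210 × 0.08206 × 517.15 / 2.67 = 19.23 L

19.2 L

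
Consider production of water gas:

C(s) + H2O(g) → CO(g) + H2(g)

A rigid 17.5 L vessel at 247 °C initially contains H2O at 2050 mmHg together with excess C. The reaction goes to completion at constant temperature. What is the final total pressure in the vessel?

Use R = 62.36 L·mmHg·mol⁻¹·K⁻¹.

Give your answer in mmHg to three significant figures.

4100 mmHg

Since T and V are fixed, P_final/P_initial = n_final/n_initial = 2/1.
P_final = (2/1) × 2050 = 4100 mmHg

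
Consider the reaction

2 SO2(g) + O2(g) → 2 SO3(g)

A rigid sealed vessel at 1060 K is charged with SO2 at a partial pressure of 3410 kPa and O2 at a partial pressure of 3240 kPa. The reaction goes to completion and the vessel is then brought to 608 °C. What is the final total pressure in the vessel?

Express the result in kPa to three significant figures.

4110 kPa

Because the vessel is rigid and T is held at 1060 K, work the stoichiometry in partial pressures (P_i = n_iRT/V).
P(O2) required for 3410 kPa of SO2 = (1/2) × 3410 = 1705 kPa; available 3240 kPa, so SO2 is limiting.
P(O2) remaining = 3240 − (1/2) × 3410 = 1535 kPa
P(gaseous products) = (2)/2 × 3410 = 3410 kPa
P_total at 1060 K = 1535 + 3410 = 4945 kPa
Scaling to 608 °C: P = 4945 × 881.15/1060 = 4111 kPa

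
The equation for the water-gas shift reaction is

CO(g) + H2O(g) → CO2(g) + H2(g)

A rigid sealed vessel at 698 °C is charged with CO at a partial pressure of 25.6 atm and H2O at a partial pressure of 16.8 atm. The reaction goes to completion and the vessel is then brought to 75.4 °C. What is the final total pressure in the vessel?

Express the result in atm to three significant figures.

15.2 atm

With V and T fixed, P_i ∝ n_i, so the mole ratios apply directly to partial pressures at 698 °C.
P(H2O) required for 25.6 atm of CO = (1/1) × 25.6 = 25.60 atm; available 16.8 atm, so H2O is limiting.
P(CO) remaining = 25.6 − (1/1) × 16.8 = 8.800 atm
P(gaseous products) = (1+1)/1 × 16.8 = 33.60 atm
P_total at 698 °C = 8.800 + 33.60 = 42.40 atm
Scaling to 75.4 °C: P = 42.40 × 348.55/971.15 = 15.22 atm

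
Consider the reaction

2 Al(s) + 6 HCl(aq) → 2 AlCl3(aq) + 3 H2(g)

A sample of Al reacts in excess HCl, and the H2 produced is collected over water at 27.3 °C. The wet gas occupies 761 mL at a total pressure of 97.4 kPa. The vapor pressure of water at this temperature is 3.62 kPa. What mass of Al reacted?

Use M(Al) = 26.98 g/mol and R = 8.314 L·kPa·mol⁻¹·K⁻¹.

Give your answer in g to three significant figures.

0.514 g

P(H2) = 97.4 − 3.62 = 93.78 kPa
n(H2) = PV/RT = (93.78 × 0.7610) / (8.314 × 300.45) = 0.02857 mol
n(Al) = (2/3) × 0.02857 = 0.01905 mol
m(Al) = 0.01905 × 26.98 = 0.5140 g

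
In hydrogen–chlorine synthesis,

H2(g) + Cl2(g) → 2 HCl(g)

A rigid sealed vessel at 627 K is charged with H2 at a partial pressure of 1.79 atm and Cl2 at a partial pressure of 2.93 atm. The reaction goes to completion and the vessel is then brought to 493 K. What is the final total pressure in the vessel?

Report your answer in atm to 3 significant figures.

At constant V, partial pressures at 627 K are proportional to moles, so apply stoichiometry directly to pressures.
P(Cl2) required for 1.79 atm of H2 = (1/1) × 1.79 = 1.790 atm; available 2.93 atm, so H2 is limiting.
P(Cl2) remaining = 2.93 − (1/1) × 1.79 = 1.140 atm
P(gaseous products) = (2)/1 × 1.79 = 3.580 atm
P_total at 627 K = 1.140 + 3.580 = 4.720 atm
Scaling to 493 K: P = 4.720 × 493/627 = 3.711 atm

3.71 atm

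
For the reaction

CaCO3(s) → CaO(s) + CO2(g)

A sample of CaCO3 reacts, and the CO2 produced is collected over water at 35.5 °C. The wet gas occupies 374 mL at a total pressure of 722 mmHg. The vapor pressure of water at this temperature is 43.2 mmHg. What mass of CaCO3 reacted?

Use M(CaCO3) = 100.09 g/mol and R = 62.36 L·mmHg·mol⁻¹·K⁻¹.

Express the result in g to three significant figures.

P(CO2) = 722 − 43.2 = 678.8 mmHg
n(CO2) = PV/RT = (678.8 × 0.3740) / (62.36 × 308.65) = 0.01319 mol
n(CaCO3) = (1/1) × 0.01319 = 0.01319 mol
m(CaCO3) = 0.01319 × 100.09 = 1.320 g

1.32 g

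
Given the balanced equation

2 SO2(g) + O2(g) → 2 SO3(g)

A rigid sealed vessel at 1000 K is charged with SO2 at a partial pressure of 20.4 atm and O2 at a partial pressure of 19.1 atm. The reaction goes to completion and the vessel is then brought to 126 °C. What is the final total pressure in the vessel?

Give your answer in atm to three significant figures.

11.7 atm

Because the vessel is rigid and T is held at 1000 K, work the stoichiometry in partial pressures (P_i = n_iRT/V).
P(O2) required for 20.4 atm of SO2 = (1/2) × 20.4 = 10.20 atm; available 19.1 atm, so SO2 is limiting.
P(O2) remaining = 19.1 − (1/2) × 20.4 = 8.900 atm
P(gaseous products) = (2)/2 × 20.4 = 20.40 atm
P_total at 1000 K = 8.900 + 20.40 = 29.30 atm
Scaling to 126 °C: P = 29.30 × 399.15/1000 = 11.70 atm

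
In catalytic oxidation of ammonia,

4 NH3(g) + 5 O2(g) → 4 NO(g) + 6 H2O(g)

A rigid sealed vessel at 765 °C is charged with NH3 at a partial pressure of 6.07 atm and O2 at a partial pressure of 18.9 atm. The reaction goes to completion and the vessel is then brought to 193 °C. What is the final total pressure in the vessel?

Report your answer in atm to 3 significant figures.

With V and T fixed, P_i ∝ n_i, so the mole ratios apply directly to partial pressures at 765 °C.
P(O2) required for 6.07 atm of NH3 = (5/4) × 6.07 = 7.588 atm; available 18.9 atm, so NH3 is limiting.
P(O2) remaining = 18.9 − (5/4) × 6.07 = 11.31 atm
P(gaseous products) = (4+6)/4 × 6.07 = 15.18 atm
P_total at 765 °C = 11.31 + 15.18 = 26.49 atm
Scaling to 193 °C: P = 26.49 × 466.15/1038.15 = 11.89 atm

11.9 atm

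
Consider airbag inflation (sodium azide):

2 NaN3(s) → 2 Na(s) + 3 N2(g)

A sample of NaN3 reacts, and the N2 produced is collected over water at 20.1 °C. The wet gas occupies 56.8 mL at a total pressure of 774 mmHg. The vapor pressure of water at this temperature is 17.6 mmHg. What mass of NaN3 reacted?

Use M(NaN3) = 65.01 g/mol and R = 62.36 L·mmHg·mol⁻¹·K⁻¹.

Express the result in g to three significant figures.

0.102 g

P(N2) = 774 − 17.6 = 756.4 mmHg
n(N2) = PV/RT = (756.4 × 0.05680) / (62.36 × 293.25) = 0.002349 mol
n(NaN3) = (2/3) × 0.002349 = 0.001566 mol
m(NaN3) = 0.001566 × 65.01 = 0.1018 g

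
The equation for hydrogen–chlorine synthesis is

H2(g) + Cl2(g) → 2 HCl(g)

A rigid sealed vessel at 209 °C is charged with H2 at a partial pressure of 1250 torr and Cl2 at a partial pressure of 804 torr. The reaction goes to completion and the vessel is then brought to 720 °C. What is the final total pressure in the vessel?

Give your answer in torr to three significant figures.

4230 torr

Because the vessel is rigid and T is held at 209 °C, work the stoichiometry in partial pressures (P_i = n_iRT/V).
P(Cl2) required for 1250 torr of H2 = (1/1) × 1250 = 1250 torr; available 804 torr, so Cl2 is limiting.
P(H2) remaining = 1250 − (1/1) × 804 = 446.0 torr
P(gaseous products) = (2)/1 × 804 = 1608 torr
P_total at 209 °C = 446.0 + 1608 = 2054 torr
Scaling to 720 °C: P = 2054 × 993.15/482.15 = 4231 torr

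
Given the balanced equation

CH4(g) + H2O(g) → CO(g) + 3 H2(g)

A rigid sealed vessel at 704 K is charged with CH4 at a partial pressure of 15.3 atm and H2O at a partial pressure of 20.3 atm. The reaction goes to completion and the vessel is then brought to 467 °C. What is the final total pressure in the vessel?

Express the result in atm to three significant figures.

69.6 atm

At constant V, partial pressures at 704 K are proportional to moles, so apply stoichiometry directly to pressures.
P(H2O) required for 15.3 atm of CH4 = (1/1) × 15.3 = 15.30 atm; available 20.3 atm, so CH4 is limiting.
P(H2O) remaining = 20.3 − (1/1) × 15.3 = 5.000 atm
P(gaseous products) = (1+3)/1 × 15.3 = 61.20 atm
P_total at 704 K = 5.000 + 61.20 = 66.20 atm
Scaling to 467 °C: P = 66.20 × 740.15/704 = 69.60 atm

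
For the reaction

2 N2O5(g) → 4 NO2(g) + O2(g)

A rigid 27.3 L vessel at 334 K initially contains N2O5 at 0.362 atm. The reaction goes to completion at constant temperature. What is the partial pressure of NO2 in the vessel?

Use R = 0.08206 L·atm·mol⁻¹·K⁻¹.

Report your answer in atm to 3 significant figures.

n(N2O5)₀ = PV/RT = (0.362 × 27.3) / (0.08206 × 334) = 0.3606 mol
n(NO2) = (4/2) × 0.3606 = 0.7212 mol
P(NO2) = nRT/V = 0.7212 × 0.08206 × 334 / 27.3 = 0.7241 atm

0.724 atm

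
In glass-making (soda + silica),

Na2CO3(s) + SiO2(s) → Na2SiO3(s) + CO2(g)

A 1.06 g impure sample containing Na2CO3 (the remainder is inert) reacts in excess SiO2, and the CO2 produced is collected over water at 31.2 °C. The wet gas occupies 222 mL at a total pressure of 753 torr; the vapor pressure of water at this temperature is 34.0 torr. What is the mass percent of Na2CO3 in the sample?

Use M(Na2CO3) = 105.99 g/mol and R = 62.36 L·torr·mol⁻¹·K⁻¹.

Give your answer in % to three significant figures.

84.1 %

P(CO2) = 753 − 34.0 = 719.0 torr
n(CO2) = PV/RT = (719.0 × 0.2220) / (62.36 × 304.35) = 0.008410 mol
n(Na2CO3) = (1/1) × 0.008410 = 0.008410 mol
m(Na2CO3) = 0.008410 × 105.99 = 0.8914 g
%Na2CO3 = 0.8914 / 1.06 × 100 = 84.09%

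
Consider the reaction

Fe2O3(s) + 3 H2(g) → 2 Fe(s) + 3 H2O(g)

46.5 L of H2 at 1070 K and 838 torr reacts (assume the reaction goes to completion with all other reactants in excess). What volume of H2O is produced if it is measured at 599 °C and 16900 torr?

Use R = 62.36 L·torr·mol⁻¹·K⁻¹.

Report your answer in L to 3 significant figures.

1.88 L

n(H2) = PV/RT = (838 × 46.5) / (62.36 × 1070) = 0.5840 mol
n(H2O) = (3/3) × 0.5840 = 0.5840 mol
V = nRT/P = 0.5840 × 62.36 × 872.15 / 16900 = 1.879 L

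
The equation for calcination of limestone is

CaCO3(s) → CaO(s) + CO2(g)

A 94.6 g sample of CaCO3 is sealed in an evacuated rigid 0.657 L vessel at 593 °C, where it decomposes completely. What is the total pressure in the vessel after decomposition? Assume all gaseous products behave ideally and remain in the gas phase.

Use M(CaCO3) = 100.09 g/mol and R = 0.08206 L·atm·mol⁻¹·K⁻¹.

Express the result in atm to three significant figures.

n(CaCO3) = 94.6 / 100.09 = 0.9451 mol
n(gas produced) = (1/1) × 0.9451 = 0.9451 mol
P = nRT/V = 0.9451 × 0.08206 × 866.15 / 0.657 = 102.2 atm

102 atm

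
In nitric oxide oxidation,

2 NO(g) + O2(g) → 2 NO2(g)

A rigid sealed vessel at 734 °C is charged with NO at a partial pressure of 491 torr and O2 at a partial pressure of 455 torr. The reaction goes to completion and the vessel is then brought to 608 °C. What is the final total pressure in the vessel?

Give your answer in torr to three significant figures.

At constant V, partial pressures at 734 °C are proportional to moles, so apply stoichiometry directly to pressures.
P(O2) required for 491 torr of NO = (1/2) × 491 = 245.5 torr; available 455 torr, so NO is limiting.
P(O2) remaining = 455 − (1/2) × 491 = 209.5 torr
P(gaseous products) = (2)/2 × 491 = 491.0 torr
P_total at 734 °C = 209.5 + 491.0 = 700.5 torr
Scaling to 608 °C: P = 700.5 × 881.15/1007.15 = 612.9 torr

613 torr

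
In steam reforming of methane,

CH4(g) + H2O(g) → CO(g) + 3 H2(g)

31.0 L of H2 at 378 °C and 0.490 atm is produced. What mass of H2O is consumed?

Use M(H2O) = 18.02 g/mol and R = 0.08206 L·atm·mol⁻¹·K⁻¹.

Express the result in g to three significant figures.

n(H2) = PV/RT = (0.490 × 31.0) / (0.08206 × 651.15) = 0.2843 mol
n(H2O) = (1/3) × 0.2843 = 0.09477 mol
m(H2O) = 0.09477 × 18.02 = 1.708 g

1.71 g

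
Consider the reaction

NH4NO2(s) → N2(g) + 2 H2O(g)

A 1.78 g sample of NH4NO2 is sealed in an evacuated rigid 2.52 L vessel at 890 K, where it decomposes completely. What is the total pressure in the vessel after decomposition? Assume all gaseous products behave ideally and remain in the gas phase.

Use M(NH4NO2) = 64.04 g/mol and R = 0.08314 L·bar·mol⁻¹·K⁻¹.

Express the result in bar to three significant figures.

n(NH4NO2) = 1.78 / 64.04 = 0.02780 mol
n(gas produced) = (3/1) × 0.02780 = 0.08340 mol
P = nRT/V = 0.08340 × 0.08314 × 890 / 2.52 = 2.449 bar

2.45 bar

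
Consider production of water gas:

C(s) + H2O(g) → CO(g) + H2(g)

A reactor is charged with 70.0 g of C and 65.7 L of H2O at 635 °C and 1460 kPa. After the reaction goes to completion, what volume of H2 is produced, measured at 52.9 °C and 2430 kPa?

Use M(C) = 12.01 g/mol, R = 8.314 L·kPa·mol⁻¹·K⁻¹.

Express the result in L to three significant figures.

n(C) = 70.0 / 12.01 = 5.828 mol
n(H2O) = PV/RT = (1460 × 65.7) / (8.314 × 908.15) = 12.70 mol
For 5.828 mol C, stoichiometry requires (1/1) × 5.828 = 5.828 mol H2O; 12.70 mol is available, so C is limiting.
n(H2) = (1/1) × 5.828 = 5.828 mol
V(H2) = nRT/P = 5.828 × 8.314 × 326.05 / 2430 = 6.501 L

6.50 L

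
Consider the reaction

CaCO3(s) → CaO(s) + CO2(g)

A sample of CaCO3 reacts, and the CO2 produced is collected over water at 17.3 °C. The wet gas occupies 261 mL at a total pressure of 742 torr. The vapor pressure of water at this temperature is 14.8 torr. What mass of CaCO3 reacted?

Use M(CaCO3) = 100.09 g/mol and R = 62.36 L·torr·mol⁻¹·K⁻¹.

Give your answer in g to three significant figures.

P(CO2) = 742 − 14.8 = 727.2 torr
n(CO2) = PV/RT = (727.2 × 0.2610) / (62.36 × 290.45) = 0.01048 mol
n(CaCO3) = (1/1) × 0.01048 = 0.01048 mol
m(CaCO3) = 0.01048 × 100.09 = 1.049 g

1.05 g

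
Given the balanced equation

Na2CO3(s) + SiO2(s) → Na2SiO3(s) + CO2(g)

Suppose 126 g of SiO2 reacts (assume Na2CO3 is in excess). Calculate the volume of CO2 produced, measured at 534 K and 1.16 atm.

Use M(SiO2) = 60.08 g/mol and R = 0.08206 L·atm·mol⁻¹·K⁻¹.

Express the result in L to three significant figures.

79.2 L

n(SiO2) = 126.0 / 60.08 = 2.097 mol
n(CO2) = (1/1) × 2.097 = 2.097 mol
V = nRT/P = 2.097 × 0.08206 × 534 / 1.16 = 79.22 L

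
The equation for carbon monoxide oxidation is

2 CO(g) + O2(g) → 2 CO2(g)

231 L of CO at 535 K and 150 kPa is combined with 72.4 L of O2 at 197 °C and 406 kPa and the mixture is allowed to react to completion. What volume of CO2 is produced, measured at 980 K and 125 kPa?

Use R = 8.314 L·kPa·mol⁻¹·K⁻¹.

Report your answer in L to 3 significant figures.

508 L

n(CO) = PV/RT = (150 × 231) / (8.314 × 535) = 7.790 mol
n(O2) = PV/RT = (406 × 72.4) / (8.314 × 470.15) = 7.520 mol
For 7.790 mol CO, stoichiometry requires (1/2) × 7.790 = 3.895 mol O2; 7.520 mol is available, so CO is limiting.
n(CO2) = (2/2) × 7.790 = 7.790 mol
V(CO2) = nRT/P = 7.790 × 8.314 × 980 / 125 = 507.8 L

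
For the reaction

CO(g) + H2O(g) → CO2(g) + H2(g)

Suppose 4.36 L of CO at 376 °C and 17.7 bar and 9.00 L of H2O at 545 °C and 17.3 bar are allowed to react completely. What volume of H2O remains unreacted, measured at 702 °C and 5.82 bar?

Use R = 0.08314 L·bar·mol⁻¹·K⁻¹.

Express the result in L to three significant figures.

12.0 L

n(CO) = PV/RT = (17.7 × 4.36) / (0.08314 × 649.15) = 1.430 mol
n(H2O) = PV/RT = (17.3 × 9.00) / (0.08314 × 818.15) = 2.289 mol
For 1.430 mol CO, stoichiometry requires (1/1) × 1.430 = 1.430 mol H2O; 2.289 mol is available, so CO is limiting.
n(H2O) consumed = (1/1) × 1.430 = 1.430 mol; remaining = 2.289 − 1.430 = 0.8590 mol
V(H2O) = nRT/P = 0.8590 × 0.08314 × 975.15 / 5.82 = 11.97 L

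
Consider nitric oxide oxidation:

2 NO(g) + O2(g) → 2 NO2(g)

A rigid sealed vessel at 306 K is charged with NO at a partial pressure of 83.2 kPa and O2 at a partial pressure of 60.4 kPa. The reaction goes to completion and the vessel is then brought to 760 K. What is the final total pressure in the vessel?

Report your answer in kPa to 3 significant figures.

253 kPa

At constant V, partial pressures at 306 K are proportional to moles, so apply stoichiometry directly to pressures.
P(O2) required for 83.2 kPa of NO = (1/2) × 83.2 = 41.60 kPa; available 60.4 kPa, so NO is limiting.
P(O2) remaining = 60.4 − (1/2) × 83.2 = 18.80 kPa
P(gaseous products) = (2)/2 × 83.2 = 83.20 kPa
P_total at 306 K = 18.80 + 83.20 = 102.0 kPa
Scaling to 760 K: P = 102.0 × 760/306 = 253.3 kPa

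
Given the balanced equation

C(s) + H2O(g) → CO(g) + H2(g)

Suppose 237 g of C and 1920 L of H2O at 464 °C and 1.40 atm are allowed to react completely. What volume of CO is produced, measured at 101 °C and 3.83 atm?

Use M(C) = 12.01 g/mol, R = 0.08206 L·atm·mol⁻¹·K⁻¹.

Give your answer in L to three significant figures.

158 L

n(C) = 237 / 12.01 = 19.73 mol
n(H2O) = PV/RT = (1.40 × 1920) / (0.08206 × 737.15) = 44.44 mol
For 19.73 mol C, stoichiometry requires (1/1) × 19.73 = 19.73 mol H2O; 44.44 mol is available, so C is limiting.
n(CO) = (1/1) × 19.73 = 19.73 mol
V(CO) = nRT/P = 19.73 × 0.08206 × 374.15 / 3.83 = 158.2 L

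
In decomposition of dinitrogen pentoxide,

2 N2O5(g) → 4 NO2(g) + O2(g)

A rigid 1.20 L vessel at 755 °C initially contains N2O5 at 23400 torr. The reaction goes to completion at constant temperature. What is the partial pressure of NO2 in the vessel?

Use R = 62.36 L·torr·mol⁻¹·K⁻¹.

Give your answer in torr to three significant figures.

n(N2O5)₀ = PV/RT = (23400 × 1.20) / (62.36 × 1028.15) = 0.4380 mol
n(NO2) = (4/2) × 0.4380 = 0.8760 mol
P(NO2) = nRT/V = 0.8760 × 62.36 × 1028.15 / 1.20 = 46800 torr

46800 torr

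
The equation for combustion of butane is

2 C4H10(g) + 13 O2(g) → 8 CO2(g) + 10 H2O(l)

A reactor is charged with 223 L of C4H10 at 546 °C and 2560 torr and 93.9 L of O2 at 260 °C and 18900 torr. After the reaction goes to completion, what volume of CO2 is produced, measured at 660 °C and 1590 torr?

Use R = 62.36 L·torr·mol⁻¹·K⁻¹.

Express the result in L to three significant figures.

1200 L

n(C4H10) = PV/RT = (2560 × 223) / (62.36 × 819.15) = 11.18 mol
n(O2) = PV/RT = (18900 × 93.9) / (62.36 × 533.15) = 53.38 mol
For 11.18 mol C4H10, stoichiometry requires (13/2) × 11.18 = 72.67 mol O2; 53.38 mol is available, so O2 is limiting.
n(CO2) = (8/13) × 53.38 = 32.85 mol
V(CO2) = nRT/P = 32.85 × 62.36 × 933.15 / 1590 = 1202 L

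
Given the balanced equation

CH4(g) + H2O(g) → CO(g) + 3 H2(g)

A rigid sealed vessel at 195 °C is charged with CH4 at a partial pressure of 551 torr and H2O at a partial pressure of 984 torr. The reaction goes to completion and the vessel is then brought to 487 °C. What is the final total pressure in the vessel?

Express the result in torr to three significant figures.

Because the vessel is rigid and T is held at 195 °C, work the stoichiometry in partial pressures (P_i = n_iRT/V).
P(H2O) required for 551 torr of CH4 = (1/1) × 551 = 551.0 torr; available 984 torr, so CH4 is limiting.
P(H2O) remaining = 984 − (1/1) × 551 = 433.0 torr
P(gaseous products) = (1+3)/1 × 551 = 2204 torr
P_total at 195 °C = 433.0 + 2204 = 2637 torr
Scaling to 487 °C: P = 2637 × 760.15/468.15 = 4282 torr

4280 torr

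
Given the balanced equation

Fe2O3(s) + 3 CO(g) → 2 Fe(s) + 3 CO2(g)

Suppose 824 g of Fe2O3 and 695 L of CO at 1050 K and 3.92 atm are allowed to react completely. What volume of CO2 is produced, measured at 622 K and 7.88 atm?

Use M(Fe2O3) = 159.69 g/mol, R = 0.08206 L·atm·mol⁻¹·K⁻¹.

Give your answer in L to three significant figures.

n(Fe2O3) = 824 / 159.69 = 5.160 mol
n(CO) = PV/RT = (3.92 × 695) / (0.08206 × 1050) = 31.62 mol
For 5.160 mol Fe2O3, stoichiometry requires (3/1) × 5.160 = 15.48 mol CO; 31.62 mol is available, so Fe2O3 is limiting.
n(CO2) = (3/1) × 5.160 = 15.48 mol
V(CO2) = nRT/P = 15.48 × 0.08206 × 622 / 7.88 = 100.3 L

100 L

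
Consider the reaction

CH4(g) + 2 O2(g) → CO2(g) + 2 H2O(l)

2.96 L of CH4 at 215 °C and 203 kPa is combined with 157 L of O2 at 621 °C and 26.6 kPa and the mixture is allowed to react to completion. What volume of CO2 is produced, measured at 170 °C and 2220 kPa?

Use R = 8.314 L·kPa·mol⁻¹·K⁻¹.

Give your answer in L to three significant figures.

n(CH4) = PV/RT = (203 × 2.96) / (8.314 × 488.15) = 0.1481 mol
n(O2) = PV/RT = (26.6 × 157) / (8.314 × 894.15) = 0.5618 mol
For 0.1481 mol CH4, stoichiometry requires (2/1) × 0.1481 = 0.2962 mol O2; 0.5618 mol is available, so CH4 is limiting.
n(CO2) = (1/1) × 0.1481 = 0.1481 mol
V(CO2) = nRT/P = 0.1481 × 8.314 × 443.15 / 2220 = 0.2458 L

0.246 L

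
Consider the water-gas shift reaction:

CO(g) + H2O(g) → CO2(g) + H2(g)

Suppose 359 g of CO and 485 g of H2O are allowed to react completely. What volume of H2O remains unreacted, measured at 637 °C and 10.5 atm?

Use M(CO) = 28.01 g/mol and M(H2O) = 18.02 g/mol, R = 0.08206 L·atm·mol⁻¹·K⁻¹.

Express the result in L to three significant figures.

100 L

n(CO) = 359 / 28.01 = 12.82 mol
n(H2O) = 485 / 18.02 = 26.91 mol
For 12.82 mol CO, stoichiometry requires (1/1) × 12.82 = 12.82 mol H2O; 26.91 mol is available, so CO is limiting.
n(H2O) consumed = (1/1) × 12.82 = 12.82 mol; remaining = 26.91 − 12.82 = 14.09 mol
V(H2O) = nRT/P = 14.09 × 0.08206 × 910.15 / 10.5 = 100.2 L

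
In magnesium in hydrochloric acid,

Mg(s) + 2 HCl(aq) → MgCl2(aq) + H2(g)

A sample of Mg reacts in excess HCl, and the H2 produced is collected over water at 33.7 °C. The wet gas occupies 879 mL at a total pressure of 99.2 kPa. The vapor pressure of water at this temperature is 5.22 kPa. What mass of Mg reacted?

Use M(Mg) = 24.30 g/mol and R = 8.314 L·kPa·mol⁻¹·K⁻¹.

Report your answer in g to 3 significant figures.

0.787 g

P(H2) = 99.2 − 5.22 = 93.98 kPa
n(H2) = PV/RT = (93.98 × 0.8790) / (8.314 × 306.85) = 0.03238 mol
n(Mg) = (1/1) × 0.03238 = 0.03238 mol
m(Mg) = 0.03238 × 24.30 = 0.7868 g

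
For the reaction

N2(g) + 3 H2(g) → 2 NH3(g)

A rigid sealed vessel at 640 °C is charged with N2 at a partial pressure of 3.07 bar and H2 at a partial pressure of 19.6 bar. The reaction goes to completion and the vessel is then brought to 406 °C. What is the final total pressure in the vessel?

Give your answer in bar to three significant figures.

12.3 bar

Because the vessel is rigid and T is held at 640 °C, work the stoichiometry in partial pressures (P_i = n_iRT/V).
P(H2) required for 3.07 bar of N2 = (3/1) × 3.07 = 9.210 bar; available 19.6 bar, so N2 is limiting.
P(H2) remaining = 19.6 − (3/1) × 3.07 = 10.39 bar
P(gaseous products) = (2)/1 × 3.07 = 6.140 bar
P_total at 640 °C = 10.39 + 6.140 = 16.53 bar
Scaling to 406 °C: P = 16.53 × 679.15/913.15 = 12.29 bar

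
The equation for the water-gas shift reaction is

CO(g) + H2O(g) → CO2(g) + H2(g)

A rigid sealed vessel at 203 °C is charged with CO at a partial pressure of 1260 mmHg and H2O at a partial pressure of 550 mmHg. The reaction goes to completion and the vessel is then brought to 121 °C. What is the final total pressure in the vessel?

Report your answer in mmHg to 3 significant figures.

1500 mmHg

Because the vessel is rigid and T is held at 203 °C, work the stoichiometry in partial pressures (P_i = n_iRT/V).
P(H2O) required for 1260 mmHg of CO = (1/1) × 1260 = 1260 mmHg; available 550 mmHg, so H2O is limiting.
P(CO) remaining = 1260 − (1/1) × 550 = 710.0 mmHg
P(gaseous products) = (1+1)/1 × 550 = 1100 mmHg
P_total at 203 °C = 710.0 + 1100 = 1810 mmHg
Scaling to 121 °C: P = 1810 × 394.15/476.15 = 1498 mmHg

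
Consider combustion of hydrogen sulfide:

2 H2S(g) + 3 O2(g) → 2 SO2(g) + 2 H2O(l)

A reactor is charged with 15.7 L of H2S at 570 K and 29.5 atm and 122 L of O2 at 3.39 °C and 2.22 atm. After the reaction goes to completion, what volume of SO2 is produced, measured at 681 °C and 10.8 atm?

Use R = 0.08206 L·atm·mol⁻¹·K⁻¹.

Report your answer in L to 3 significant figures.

57.7 L

n(H2S) = PV/RT = (29.5 × 15.7) / (0.08206 × 570) = 9.902 mol
n(O2) = PV/RT = (2.22 × 122) / (0.08206 × 276.54) = 11.94 mol
For 9.902 mol H2S, stoichiometry requires (3/2) × 9.902 = 14.85 mol O2; 11.94 mol is available, so O2 is limiting.
n(SO2) = (2/3) × 11.94 = 7.960 mol
V(SO2) = nRT/P = 7.960 × 0.08206 × 954.15 / 10.8 = 57.71 L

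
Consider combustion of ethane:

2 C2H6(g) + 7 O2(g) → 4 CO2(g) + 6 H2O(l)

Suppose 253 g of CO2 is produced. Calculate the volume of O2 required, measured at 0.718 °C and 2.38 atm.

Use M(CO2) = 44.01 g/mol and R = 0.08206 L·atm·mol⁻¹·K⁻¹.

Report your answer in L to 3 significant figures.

n(CO2) = 253.0 / 44.01 = 5.749 mol
n(O2) = (7/4) × 5.749 = 10.06 mol
V = nRT/P = 10.06 × 0.08206 × 273.868 / 2.38 = 94.99 L

95.0 L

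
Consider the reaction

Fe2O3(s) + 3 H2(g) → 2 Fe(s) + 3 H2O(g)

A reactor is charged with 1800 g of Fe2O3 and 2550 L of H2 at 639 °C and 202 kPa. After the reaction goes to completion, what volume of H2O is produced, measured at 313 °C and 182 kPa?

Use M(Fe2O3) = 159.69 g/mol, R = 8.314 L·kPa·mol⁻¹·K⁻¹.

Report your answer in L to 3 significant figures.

905 L

n(Fe2O3) = 1800 / 159.69 = 11.27 mol
n(H2) = PV/RT = (202 × 2550) / (8.314 × 912.15) = 67.92 mol
For 11.27 mol Fe2O3, stoichiometry requires (3/1) × 11.27 = 33.81 mol H2; 67.92 mol is available, so Fe2O3 is limiting.
n(H2O) = (3/1) × 11.27 = 33.81 mol
V(H2O) = nRT/P = 33.81 × 8.314 × 586.15 / 182 = 905.3 L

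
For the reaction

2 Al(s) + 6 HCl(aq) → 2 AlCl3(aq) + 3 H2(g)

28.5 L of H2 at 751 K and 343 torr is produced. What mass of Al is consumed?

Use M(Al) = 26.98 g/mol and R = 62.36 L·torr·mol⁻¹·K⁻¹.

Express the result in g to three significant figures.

3.75 g

n(H2) = PV/RT = (343 × 28.5) / (62.36 × 751) = 0.2087 mol
n(Al) = (2/3) × 0.2087 = 0.1391 mol
m(Al) = 0.1391 × 26.98 = 3.753 g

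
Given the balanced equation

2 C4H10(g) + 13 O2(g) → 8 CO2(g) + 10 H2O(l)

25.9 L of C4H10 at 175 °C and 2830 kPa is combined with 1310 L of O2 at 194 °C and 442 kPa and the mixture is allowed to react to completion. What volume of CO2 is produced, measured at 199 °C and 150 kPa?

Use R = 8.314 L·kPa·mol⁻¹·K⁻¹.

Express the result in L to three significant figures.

n(C4H10) = PV/RT = (2830 × 25.9) / (8.314 × 448.15) = 19.67 mol
n(O2) = PV/RT = (442 × 1310) / (8.314 × 467.15) = 149.1 mol
For 19.67 mol C4H10, stoichiometry requires (13/2) × 19.67 = 127.9 mol O2; 149.1 mol is available, so C4H10 is limiting.
n(CO2) = (8/2) × 19.67 = 78.68 mol
V(CO2) = nRT/P = 78.68 × 8.314 × 472.15 / 150 = 2059 L

2060 L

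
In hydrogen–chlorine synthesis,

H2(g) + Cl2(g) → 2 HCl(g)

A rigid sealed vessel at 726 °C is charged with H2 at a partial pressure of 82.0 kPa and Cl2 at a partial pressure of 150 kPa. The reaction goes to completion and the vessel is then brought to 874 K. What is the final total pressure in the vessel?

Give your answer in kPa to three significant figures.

203 kPa

At constant V, partial pressures at 726 °C are proportional to moles, so apply stoichiometry directly to pressures.
P(Cl2) required for 82.0 kPa of H2 = (1/1) × 82.0 = 82.00 kPa; available 150 kPa, so H2 is limiting.
P(Cl2) remaining = 150 − (1/1) × 82.0 = 68.00 kPa
P(gaseous products) = (2)/1 × 82.0 = 164.0 kPa
P_total at 726 °C = 68.00 + 164.0 = 232.0 kPa
Scaling to 874 K: P = 232.0 × 874/999.15 = 202.9 kPa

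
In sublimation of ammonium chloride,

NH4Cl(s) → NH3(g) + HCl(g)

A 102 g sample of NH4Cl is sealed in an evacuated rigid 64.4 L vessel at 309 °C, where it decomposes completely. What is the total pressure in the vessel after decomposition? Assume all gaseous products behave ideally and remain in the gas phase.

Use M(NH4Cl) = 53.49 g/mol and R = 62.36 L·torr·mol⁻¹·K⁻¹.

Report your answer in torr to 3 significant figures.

n(NH4Cl) = 102 / 53.49 = 1.907 mol
n(gas produced) = (2/1) × 1.907 = 3.814 mol
P = nRT/V = 3.814 × 62.36 × 582.15 / 64.4 = 2150 torr

2150 torr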